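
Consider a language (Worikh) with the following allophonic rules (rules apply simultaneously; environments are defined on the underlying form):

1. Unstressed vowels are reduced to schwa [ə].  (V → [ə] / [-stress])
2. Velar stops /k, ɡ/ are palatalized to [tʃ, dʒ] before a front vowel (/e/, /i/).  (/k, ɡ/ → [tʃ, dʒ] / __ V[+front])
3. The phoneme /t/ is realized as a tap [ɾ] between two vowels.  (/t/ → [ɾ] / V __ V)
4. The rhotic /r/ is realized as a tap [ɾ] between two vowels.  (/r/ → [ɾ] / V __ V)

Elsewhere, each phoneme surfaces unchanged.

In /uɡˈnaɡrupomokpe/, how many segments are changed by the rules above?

5

Segments that undergo a rule: /u/ → [ə] (rule 1); /u/ → [ə] (rule 1); /o/ → [ə] (rule 1); /o/ → [ə] (rule 1); /e/ → [ə] (rule 1).
All other segments surface unchanged.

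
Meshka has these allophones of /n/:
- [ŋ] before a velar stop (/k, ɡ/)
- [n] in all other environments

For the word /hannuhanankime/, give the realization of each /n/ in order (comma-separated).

Occurrence 1 (position 3): no conditioning environment matches → elsewhere allophone [n].
Occurrence 2 (position 4): no conditioning environment matches → elsewhere allophone [n].
Occurrence 3 (position 8): no conditioning environment matches → elsewhere allophone [n].
Occurrence 4 (position 10): before a velar stop → [ŋ].

[n], [n], [n], [ŋ]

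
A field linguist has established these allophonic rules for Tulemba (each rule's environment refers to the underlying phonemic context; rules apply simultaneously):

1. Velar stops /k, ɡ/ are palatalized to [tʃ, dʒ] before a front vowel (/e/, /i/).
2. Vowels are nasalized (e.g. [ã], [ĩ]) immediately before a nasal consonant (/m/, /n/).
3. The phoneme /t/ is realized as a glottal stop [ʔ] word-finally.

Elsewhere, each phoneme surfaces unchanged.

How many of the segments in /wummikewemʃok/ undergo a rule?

Segments that undergo a rule: /u/ → [ũ] (rule 2); /k/ → [tʃ] (rule 1); /e/ → [ẽ] (rule 2).
All other segments surface unchanged.

3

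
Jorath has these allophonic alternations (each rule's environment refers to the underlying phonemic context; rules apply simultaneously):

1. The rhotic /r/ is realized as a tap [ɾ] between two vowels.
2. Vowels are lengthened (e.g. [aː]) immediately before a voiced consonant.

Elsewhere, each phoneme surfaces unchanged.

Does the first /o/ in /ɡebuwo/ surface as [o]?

/o/ (word-final): rule 2 targets it, but not before a voiced consonant → unchanged [o].
The actual realization is [o], which matches [o].

Yes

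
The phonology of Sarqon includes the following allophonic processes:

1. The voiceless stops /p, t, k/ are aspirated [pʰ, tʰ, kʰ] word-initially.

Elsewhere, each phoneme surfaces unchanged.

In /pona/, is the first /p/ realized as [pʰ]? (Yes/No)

/p/ meets the environment for rule 1 (word-initially) → [pʰ].
The actual realization is [pʰ], which matches [pʰ].

Yes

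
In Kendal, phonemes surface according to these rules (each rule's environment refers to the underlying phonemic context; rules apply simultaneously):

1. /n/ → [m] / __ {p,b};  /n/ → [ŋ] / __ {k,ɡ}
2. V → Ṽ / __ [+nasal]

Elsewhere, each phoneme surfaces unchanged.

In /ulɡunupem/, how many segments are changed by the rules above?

2

Segments that undergo a rule: /u/ → [ũ] (rule 2); /e/ → [ẽ] (rule 2).
All other segments surface unchanged.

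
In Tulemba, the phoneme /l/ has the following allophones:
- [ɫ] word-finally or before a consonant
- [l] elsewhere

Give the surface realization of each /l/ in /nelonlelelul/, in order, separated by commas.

Occurrence 1 (position 3): no conditioning environment matches → elsewhere allophone [l].
Occurrence 2 (position 6): no conditioning environment matches → elsewhere allophone [l].
Occurrence 3 (position 8): no conditioning environment matches → elsewhere allophone [l].
Occurrence 4 (position 10): no conditioning environment matches → elsewhere allophone [l].
Occurrence 5 (position 12): word-finally or before a consonant → [ɫ].

[l], [l], [l], [l], [ɫ]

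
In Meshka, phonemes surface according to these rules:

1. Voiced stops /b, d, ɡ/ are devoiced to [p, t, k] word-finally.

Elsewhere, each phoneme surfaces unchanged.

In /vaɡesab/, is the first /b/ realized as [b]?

No

/b/ (word-final) occurs word-finally → [p] by rule 1.
The actual realization is [p], not [b].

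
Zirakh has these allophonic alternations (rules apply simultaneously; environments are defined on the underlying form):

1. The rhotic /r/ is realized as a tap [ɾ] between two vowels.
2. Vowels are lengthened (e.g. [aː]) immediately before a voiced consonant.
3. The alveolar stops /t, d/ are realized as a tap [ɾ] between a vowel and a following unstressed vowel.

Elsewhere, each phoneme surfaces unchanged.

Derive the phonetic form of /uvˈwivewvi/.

/u/ — word-initial, before a voiced consonant — surfaces as [uː] (rule 2).
/i/ (between /w/ and /v/): before a voiced consonant, so rule 2 applies → [iː].
Rule 2 applies to /e/ (between /v/ and /w/: before a voiced consonant) → [eː].
/i/ (word-final) is in the target of rule 2 but the environment (before a voiced consonant) is not met → [i].

[uːvˈwiːveːwvi]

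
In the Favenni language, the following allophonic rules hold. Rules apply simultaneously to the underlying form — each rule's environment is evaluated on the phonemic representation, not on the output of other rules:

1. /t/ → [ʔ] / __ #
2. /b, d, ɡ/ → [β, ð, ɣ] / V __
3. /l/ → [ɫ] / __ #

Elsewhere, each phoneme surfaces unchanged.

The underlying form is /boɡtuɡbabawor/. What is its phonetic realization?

[boɣtuɣbaβawor]

/b/ — word-initial; rule 2 does not apply here → [b].
/o/ (between /b/ and /ɡ/) is unaffected → [o].
Rule 2 applies to /ɡ/ (between /o/ and /t/: immediately after a vowel) → [ɣ].
/t/ (between /ɡ/ and /u/) is in the target of rule 1 but the environment (word-finally) is not met → [t].
/u/ stays [u].
/ɡ/ (between /u/ and /b/) occurs immediately after a vowel → [ɣ] by rule 2.
/b/ — between /ɡ/ and /a/; rule 2 does not apply here → [b].
/a/ (between /b/ and /b/): no rule targets it → [a].
/b/ (between /a/ and /a/) occurs immediately after a vowel → [β] by rule 2.
/a/ (between /b/ and /w/): no rule targets it → [a].
/w/ — not in any rule's target class → [w].
/o/ (between /w/ and /r/) is unaffected → [o].
/r/ stays [r].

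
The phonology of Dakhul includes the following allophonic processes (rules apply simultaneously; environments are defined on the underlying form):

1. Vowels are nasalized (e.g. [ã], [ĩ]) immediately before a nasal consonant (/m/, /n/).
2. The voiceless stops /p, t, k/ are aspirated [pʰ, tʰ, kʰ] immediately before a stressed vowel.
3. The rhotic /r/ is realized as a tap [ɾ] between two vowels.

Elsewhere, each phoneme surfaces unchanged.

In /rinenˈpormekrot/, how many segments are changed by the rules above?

Segments that undergo a rule: /i/ → [ĩ] (rule 1); /e/ → [ẽ] (rule 1); /p/ → [pʰ] (rule 2).
All other segments surface unchanged.

3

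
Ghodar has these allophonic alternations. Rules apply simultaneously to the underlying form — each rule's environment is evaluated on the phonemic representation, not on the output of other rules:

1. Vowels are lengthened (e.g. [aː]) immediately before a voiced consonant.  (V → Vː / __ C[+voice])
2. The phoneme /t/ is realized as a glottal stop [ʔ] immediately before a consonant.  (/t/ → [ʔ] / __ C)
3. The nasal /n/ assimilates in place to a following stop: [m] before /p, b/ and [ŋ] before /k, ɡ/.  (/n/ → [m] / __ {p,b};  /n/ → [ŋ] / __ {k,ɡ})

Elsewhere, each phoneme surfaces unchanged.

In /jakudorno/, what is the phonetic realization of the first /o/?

/o/ — between /d/ and /r/, before a voiced consonant — surfaces as [oː] (rule 1).

[oː]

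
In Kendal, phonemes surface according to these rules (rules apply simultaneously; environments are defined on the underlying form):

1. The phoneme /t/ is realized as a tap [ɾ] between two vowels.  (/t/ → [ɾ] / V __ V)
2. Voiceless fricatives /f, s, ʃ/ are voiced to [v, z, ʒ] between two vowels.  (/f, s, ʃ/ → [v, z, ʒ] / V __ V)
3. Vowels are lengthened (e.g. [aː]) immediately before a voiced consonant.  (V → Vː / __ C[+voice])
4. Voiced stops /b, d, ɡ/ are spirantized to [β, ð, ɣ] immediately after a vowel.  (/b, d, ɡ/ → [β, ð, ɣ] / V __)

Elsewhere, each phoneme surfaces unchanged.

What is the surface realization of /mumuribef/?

[muːmuːriːβef]

/m/ (word-initial): no rule targets it → [m].
Rule 3 applies to /u/ (between /m/ and /m/: before a voiced consonant) → [uː].
/m/ (between /u/ and /u/): no rule targets it → [m].
/u/ — between /m/ and /r/, before a voiced consonant — surfaces as [uː] (rule 3).
/r/ (between /u/ and /i/) is unaffected → [r].
/i/ (between /r/ and /b/): before a voiced consonant, so rule 3 applies → [iː].
/b/ meets the environment for rule 4 (immediately after a vowel) → [β].
/e/ (between /b/ and /f/) fails the environment for rule 3, so it stays [e].
/f/ (word-final) is in the target of rule 2 but the environment (between two vowels) is not met → [f].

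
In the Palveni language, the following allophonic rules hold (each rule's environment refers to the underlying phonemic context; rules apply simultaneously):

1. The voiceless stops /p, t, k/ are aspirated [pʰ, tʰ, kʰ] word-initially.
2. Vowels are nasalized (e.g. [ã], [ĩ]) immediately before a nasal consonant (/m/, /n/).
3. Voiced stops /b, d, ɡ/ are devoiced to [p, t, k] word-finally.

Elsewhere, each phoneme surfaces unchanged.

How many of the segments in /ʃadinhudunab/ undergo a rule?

Segments that undergo a rule: /i/ → [ĩ] (rule 2); /u/ → [ũ] (rule 2); /b/ → [p] (rule 3).
All other segments surface unchanged.

3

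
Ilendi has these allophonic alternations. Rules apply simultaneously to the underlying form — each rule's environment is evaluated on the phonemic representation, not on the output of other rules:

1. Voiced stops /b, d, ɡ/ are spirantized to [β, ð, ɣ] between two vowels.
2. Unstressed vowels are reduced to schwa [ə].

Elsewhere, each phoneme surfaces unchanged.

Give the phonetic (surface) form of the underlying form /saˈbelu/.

[səˈβelə]

/s/ (word-initial) is unaffected → [s].
/a/ meets the environment for rule 2 (in an unstressed syllable) → [ə].
/b/ (between /a/ and /e/): between two vowels, so rule 1 applies → [β].
/e/ (between /b/ and /l/) is in the target of rule 2 but the environment (in an unstressed syllable) is not met → [e].
/l/ (between /e/ and /u/) is unaffected → [l].
/u/ — word-final, in an unstressed syllable — surfaces as [ə] (rule 2).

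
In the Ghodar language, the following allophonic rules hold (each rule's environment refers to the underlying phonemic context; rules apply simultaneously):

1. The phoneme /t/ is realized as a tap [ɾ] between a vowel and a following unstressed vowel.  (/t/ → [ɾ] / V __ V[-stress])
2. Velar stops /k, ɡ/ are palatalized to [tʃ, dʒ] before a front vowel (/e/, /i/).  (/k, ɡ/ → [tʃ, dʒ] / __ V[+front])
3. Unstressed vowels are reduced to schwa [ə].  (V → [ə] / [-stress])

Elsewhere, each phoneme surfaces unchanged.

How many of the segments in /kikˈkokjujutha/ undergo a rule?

5

Segments that undergo a rule: /k/ → [tʃ] (rule 2); /i/ → [ə] (rule 3); /u/ → [ə] (rule 3); /u/ → [ə] (rule 3); /a/ → [ə] (rule 3).
All other segments surface unchanged.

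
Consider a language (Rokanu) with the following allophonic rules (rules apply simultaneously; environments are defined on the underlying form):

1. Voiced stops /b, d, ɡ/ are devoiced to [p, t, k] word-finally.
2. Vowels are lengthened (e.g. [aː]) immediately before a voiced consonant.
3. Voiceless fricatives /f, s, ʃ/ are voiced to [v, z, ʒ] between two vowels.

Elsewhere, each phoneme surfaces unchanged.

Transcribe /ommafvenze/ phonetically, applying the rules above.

/o/ (word-initial): before a voiced consonant, so rule 2 applies → [oː].
/m/ stays [m].
/m/ — not in any rule's target class → [m].
/a/ — between /m/ and /f/; rule 2 does not apply here → [a].
/f/ (between /a/ and /v/) is in the target of rule 3 but the environment (between two vowels) is not met → [f].
/v/ stays [v].
/e/ meets the environment for rule 2 (before a voiced consonant) → [eː].
/n/ stays [n].
/z/ (between /n/ and /e/): no rule targets it → [z].
/e/ (word-final) is in the target of rule 2 but the environment (before a voiced consonant) is not met → [e].

[oːmmafveːnze]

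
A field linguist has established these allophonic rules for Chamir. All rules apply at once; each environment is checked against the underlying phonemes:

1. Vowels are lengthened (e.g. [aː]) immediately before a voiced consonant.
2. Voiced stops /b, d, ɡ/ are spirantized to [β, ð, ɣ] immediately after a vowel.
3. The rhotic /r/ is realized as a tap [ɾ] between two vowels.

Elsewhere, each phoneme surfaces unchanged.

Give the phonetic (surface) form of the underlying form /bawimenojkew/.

/b/ (word-initial): rule 2 targets it, but not immediately after a vowel → unchanged [b].
Rule 1 applies to /a/ (between /b/ and /w/: before a voiced consonant) → [aː].
/w/ — not in any rule's target class → [w].
/i/ meets the environment for rule 1 (before a voiced consonant) → [iː].
/m/ stays [m].
Rule 1 applies to /e/ (between /m/ and /n/: before a voiced consonant) → [eː].
/n/ stays [n].
Rule 1 applies to /o/ (between /n/ and /j/: before a voiced consonant) → [oː].
/j/ (between /o/ and /k/): no rule targets it → [j].
/k/ (between /j/ and /e/) is unaffected → [k].
/e/ meets the environment for rule 1 (before a voiced consonant) → [eː].
/w/ (word-final): no rule targets it → [w].

[baːwiːmeːnoːjkeːw]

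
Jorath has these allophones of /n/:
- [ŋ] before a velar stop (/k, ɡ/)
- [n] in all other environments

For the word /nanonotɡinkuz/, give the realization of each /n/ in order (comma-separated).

[n], [n], [n], [ŋ]

Occurrence 1 (position 1): no conditioning environment matches → elsewhere allophone [n].
Occurrence 2 (position 3): no conditioning environment matches → elsewhere allophone [n].
Occurrence 3 (position 5): no conditioning environment matches → elsewhere allophone [n].
Occurrence 4 (position 10): before a velar stop → [ŋ].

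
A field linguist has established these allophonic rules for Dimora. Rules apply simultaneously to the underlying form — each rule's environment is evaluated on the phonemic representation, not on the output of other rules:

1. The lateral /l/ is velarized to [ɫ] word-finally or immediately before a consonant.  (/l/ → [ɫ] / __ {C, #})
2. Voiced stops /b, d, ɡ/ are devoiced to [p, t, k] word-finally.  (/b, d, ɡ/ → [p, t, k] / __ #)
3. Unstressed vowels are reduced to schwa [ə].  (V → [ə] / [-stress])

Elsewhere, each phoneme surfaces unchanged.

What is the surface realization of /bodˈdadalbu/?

/b/ (word-initial) is in the target of rule 2 but the environment (word-finally) is not met → [b].
/o/ meets the environment for rule 3 (in an unstressed syllable) → [ə].
/d/ (between /o/ and /d/): rule 2 targets it, but not word-finally → unchanged [d].
/d/ (between /d/ and /a/): rule 2 targets it, but not word-finally → unchanged [d].
/a/ (between /d/ and /d/) is in the target of rule 3 but the environment (in an unstressed syllable) is not met → [a].
/d/ (between /a/ and /a/) is in the target of rule 2 but the environment (word-finally) is not met → [d].
/a/ meets the environment for rule 3 (in an unstressed syllable) → [ə].
Rule 1 applies to /l/ (between /a/ and /b/: word-finally or immediately before a consonant) → [ɫ].
/b/ (between /l/ and /u/): rule 2 targets it, but not word-finally → unchanged [b].
/u/ (word-final): in an unstressed syllable, so rule 3 applies → [ə].

[bədˈdadəɫbə]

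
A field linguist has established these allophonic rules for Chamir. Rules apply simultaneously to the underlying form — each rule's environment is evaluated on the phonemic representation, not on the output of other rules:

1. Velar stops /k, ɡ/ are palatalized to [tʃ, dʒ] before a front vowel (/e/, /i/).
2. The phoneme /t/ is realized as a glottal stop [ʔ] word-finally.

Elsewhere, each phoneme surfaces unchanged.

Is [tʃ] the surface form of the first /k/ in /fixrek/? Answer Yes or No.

No

/k/ (word-final): rule 1 targets it, but not before a front vowel → unchanged [k].
The actual realization is [k], not [tʃ].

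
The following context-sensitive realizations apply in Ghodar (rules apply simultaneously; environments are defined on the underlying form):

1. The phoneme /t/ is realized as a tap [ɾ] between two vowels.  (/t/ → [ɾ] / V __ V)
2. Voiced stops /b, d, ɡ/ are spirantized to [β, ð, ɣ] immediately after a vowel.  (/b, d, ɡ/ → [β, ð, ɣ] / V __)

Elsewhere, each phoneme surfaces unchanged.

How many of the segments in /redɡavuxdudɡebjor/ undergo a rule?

3

Segments that undergo a rule: /d/ → [ð] (rule 2); /d/ → [ð] (rule 2); /b/ → [β] (rule 2).
All other segments surface unchanged.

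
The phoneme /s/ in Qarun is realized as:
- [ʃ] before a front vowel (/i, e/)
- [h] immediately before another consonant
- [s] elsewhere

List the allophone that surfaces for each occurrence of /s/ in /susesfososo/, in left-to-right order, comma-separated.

[s], [ʃ], [h], [s], [s]

Occurrence 1 (position 1): no conditioning environment matches → elsewhere allophone [s].
Occurrence 2 (position 3): before a front vowel (/i, e/) → [ʃ].
Occurrence 3 (position 5): immediately before another consonant → [h].
Occurrence 4 (position 8): no conditioning environment matches → elsewhere allophone [s].
Occurrence 5 (position 10): no conditioning environment matches → elsewhere allophone [s].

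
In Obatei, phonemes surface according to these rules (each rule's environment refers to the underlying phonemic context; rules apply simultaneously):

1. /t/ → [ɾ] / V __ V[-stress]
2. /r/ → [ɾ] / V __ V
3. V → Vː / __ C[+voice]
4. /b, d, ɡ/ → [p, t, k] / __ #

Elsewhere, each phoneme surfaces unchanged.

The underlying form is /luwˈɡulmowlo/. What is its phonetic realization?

Rule 3 applies to /u/ (between /l/ and /w/: before a voiced consonant) → [uː].
/ɡ/ (between /w/ and /u/) fails the environment for rule 4, so it stays [ɡ].
Rule 3 applies to /u/ (between /ɡ/ and /l/: before a voiced consonant) → [uː].
/o/ (between /m/ and /w/) occurs before a voiced consonant → [oː] by rule 3.
/o/ (word-final) is in the target of rule 3 but the environment (before a voiced consonant) is not met → [o].

[luːwˈɡuːlmoːwlo]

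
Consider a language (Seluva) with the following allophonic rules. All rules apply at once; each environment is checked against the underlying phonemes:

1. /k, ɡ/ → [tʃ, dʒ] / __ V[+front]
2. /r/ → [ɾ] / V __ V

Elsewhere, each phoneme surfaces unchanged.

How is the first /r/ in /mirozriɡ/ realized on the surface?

/r/ — between /i/ and /o/, between two vowels — surfaces as [ɾ] (rule 2).

[ɾ]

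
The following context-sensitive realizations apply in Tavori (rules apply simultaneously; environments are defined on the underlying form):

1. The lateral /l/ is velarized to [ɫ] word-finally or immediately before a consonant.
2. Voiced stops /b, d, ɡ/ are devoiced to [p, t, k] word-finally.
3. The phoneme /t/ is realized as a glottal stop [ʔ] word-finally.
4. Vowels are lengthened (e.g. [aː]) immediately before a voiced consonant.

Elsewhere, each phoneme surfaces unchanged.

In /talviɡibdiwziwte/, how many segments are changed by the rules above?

Segments that undergo a rule: /a/ → [aː] (rule 4); /l/ → [ɫ] (rule 1); /i/ → [iː] (rule 4); /i/ → [iː] (rule 4); /i/ → [iː] (rule 4); /i/ → [iː] (rule 4).
All other segments surface unchanged.

6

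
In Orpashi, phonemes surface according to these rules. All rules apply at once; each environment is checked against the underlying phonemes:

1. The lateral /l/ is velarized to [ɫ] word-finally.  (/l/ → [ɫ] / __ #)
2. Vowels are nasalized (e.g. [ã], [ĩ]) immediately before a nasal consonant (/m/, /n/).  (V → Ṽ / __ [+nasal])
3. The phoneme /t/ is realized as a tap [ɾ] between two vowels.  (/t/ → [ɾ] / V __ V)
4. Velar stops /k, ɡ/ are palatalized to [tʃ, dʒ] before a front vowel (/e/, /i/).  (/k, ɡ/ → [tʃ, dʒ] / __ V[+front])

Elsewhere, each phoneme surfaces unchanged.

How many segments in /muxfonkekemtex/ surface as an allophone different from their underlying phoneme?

4

Segments that undergo a rule: /o/ → [õ] (rule 2); /k/ → [tʃ] (rule 4); /k/ → [tʃ] (rule 4); /e/ → [ẽ] (rule 2).
All other segments surface unchanged.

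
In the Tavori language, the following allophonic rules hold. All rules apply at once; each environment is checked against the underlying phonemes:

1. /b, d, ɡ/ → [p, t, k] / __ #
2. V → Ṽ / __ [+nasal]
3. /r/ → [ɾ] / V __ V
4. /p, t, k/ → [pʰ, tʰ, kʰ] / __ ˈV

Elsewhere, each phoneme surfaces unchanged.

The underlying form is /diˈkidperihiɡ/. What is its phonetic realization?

/d/ (word-initial) is in the target of rule 1 but the environment (word-finally) is not met → [d].
/i/ (between /d/ and /k/) is in the target of rule 2 but the environment (before a nasal consonant) is not met → [i].
/k/ (between /i/ and /i/) occurs immediately before a stressed vowel → [kʰ] by rule 4.
/i/ (between /k/ and /d/) is in the target of rule 2 but the environment (before a nasal consonant) is not met → [i].
/d/ (between /i/ and /p/): rule 1 targets it, but not word-finally → unchanged [d].
/p/ (between /d/ and /e/) fails the environment for rule 4, so it stays [p].
/e/ (between /p/ and /r/) fails the environment for rule 2, so it stays [e].
Rule 3 applies to /r/ (between /e/ and /i/: between two vowels) → [ɾ].
/i/ (between /r/ and /h/): rule 2 targets it, but not before a nasal consonant → unchanged [i].
/h/ (between /i/ and /i/): no rule targets it → [h].
/i/ (between /h/ and /ɡ/) is in the target of rule 2 but the environment (before a nasal consonant) is not met → [i].
Rule 1 applies to /ɡ/ (word-final: word-finally) → [k].

[diˈkʰidpeɾihik]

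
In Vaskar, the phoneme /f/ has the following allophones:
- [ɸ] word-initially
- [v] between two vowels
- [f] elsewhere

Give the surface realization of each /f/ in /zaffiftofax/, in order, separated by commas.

Occurrence 1 (position 3): no conditioning environment matches → elsewhere allophone [f].
Occurrence 2 (position 4): no conditioning environment matches → elsewhere allophone [f].
Occurrence 3 (position 6): no conditioning environment matches → elsewhere allophone [f].
Occurrence 4 (position 9): between two vowels → [v].

[f], [f], [f], [v]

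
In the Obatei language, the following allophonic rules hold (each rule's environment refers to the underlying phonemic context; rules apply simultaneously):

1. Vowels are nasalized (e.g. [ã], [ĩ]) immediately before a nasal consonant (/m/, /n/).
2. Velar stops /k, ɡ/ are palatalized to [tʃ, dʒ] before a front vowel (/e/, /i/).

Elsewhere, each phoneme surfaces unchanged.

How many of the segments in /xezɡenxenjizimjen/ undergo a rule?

5

Segments that undergo a rule: /ɡ/ → [dʒ] (rule 2); /e/ → [ẽ] (rule 1); /e/ → [ẽ] (rule 1); /i/ → [ĩ] (rule 1); /e/ → [ẽ] (rule 1).
All other segments surface unchanged.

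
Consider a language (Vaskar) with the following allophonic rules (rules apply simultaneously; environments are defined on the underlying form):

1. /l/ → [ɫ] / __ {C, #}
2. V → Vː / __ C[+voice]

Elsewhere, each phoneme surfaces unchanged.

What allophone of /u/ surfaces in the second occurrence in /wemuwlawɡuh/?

/u/ — between /ɡ/ and /h/; rule 2 does not apply here → [u].

[u]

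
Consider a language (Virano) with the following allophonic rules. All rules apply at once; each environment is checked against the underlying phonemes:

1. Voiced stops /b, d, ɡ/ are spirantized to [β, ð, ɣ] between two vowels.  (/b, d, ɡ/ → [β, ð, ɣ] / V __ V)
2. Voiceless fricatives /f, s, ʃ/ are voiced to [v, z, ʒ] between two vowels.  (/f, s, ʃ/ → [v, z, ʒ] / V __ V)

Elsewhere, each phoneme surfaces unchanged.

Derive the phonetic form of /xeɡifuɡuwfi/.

Rule 1 applies to /ɡ/ (between /e/ and /i/: between two vowels) → [ɣ].
/f/ (between /i/ and /u/): between two vowels, so rule 2 applies → [v].
/ɡ/ — between /u/ and /u/, between two vowels — surfaces as [ɣ] (rule 1).
/f/ — between /w/ and /i/; rule 2 does not apply here → [f].

[xeɣivuɣuwfi]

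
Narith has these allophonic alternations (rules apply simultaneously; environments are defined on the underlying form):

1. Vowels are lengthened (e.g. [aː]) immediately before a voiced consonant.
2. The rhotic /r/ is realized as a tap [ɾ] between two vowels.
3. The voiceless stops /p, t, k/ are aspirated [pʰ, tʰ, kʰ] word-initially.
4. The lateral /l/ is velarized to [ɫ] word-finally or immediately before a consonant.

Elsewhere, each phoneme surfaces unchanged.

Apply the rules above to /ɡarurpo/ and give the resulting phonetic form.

[ɡaːɾuːrpo]

/a/ (between /ɡ/ and /r/): before a voiced consonant, so rule 1 applies → [aː].
/r/ — between /a/ and /u/, between two vowels — surfaces as [ɾ] (rule 2).
Rule 1 applies to /u/ (between /r/ and /r/: before a voiced consonant) → [uː].
/r/ (between /u/ and /p/) is in the target of rule 2 but the environment (between two vowels) is not met → [r].
/p/ (between /r/ and /o/) fails the environment for rule 3, so it stays [p].
/o/ (word-final): rule 1 targets it, but not before a voiced consonant → unchanged [o].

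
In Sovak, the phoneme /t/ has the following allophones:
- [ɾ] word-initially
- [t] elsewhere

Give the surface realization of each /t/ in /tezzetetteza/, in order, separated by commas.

Occurrence 1 (position 1): word-initially → [ɾ].
Occurrence 2 (position 6): no conditioning environment matches → elsewhere allophone [t].
Occurrence 3 (position 8): no conditioning environment matches → elsewhere allophone [t].
Occurrence 4 (position 9): no conditioning environment matches → elsewhere allophone [t].

[ɾ], [t], [t], [t]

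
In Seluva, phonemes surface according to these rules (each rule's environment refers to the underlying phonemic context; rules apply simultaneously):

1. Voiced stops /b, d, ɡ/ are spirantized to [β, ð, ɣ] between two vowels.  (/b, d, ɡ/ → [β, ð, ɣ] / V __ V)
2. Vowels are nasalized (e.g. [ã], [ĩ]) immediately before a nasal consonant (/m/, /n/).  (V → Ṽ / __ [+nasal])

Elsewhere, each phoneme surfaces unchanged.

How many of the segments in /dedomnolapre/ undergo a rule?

2

Segments that undergo a rule: /d/ → [ð] (rule 1); /o/ → [õ] (rule 2).
All other segments surface unchanged.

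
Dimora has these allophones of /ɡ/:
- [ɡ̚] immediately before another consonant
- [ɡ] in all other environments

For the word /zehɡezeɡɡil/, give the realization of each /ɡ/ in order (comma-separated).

Occurrence 1 (position 4): no conditioning environment matches → elsewhere allophone [ɡ].
Occurrence 2 (position 8): immediately before another consonant → [ɡ̚].
Occurrence 3 (position 9): no conditioning environment matches → elsewhere allophone [ɡ].

[ɡ], [ɡ̚], [ɡ]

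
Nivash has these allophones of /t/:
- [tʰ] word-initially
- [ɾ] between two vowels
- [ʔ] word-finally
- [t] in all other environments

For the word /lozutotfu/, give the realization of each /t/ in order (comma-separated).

Occurrence 1 (position 5): between two vowels → [ɾ].
Occurrence 2 (position 7): no conditioning environment matches → elsewhere allophone [t].

[ɾ], [t]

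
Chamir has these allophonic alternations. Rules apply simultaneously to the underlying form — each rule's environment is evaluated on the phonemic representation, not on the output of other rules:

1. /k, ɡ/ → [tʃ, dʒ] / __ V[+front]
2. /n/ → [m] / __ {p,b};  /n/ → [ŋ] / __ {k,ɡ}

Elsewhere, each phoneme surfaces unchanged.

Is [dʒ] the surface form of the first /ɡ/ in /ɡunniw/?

No

/ɡ/ (word-initial): rule 1 targets it, but not before a front vowel → unchanged [ɡ].
The actual realization is [ɡ], not [dʒ].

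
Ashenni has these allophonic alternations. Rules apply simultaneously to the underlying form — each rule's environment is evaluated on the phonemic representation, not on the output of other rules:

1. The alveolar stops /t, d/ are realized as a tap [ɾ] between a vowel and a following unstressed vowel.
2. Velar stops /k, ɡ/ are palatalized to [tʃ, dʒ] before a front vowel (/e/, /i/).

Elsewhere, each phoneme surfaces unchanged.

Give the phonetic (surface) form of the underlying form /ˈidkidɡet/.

/d/ — between /i/ and /k/; rule 1 does not apply here → [d].
/k/ (between /d/ and /i/): before a front vowel, so rule 2 applies → [tʃ].
/d/ — between /i/ and /ɡ/; rule 1 does not apply here → [d].
/ɡ/ — between /d/ and /e/, before a front vowel — surfaces as [dʒ] (rule 2).
/t/ (word-final) fails the environment for rule 1, so it stays [t].

[ˈidtʃiddʒet]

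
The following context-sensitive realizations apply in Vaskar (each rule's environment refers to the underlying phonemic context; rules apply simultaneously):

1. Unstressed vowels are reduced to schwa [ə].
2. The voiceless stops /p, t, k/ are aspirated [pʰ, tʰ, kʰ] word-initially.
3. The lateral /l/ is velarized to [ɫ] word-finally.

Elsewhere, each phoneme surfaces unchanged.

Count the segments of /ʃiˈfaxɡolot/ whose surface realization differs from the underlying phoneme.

Segments that undergo a rule: /i/ → [ə] (rule 1); /o/ → [ə] (rule 1); /o/ → [ə] (rule 1).
All other segments surface unchanged.

3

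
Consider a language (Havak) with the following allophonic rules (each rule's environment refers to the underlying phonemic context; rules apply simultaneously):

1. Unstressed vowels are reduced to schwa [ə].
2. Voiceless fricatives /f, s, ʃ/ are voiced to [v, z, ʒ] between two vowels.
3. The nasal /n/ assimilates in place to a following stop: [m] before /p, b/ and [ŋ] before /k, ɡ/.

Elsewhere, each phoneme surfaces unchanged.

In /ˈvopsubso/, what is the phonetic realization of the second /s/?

[s]

/s/ (between /b/ and /o/) fails the environment for rule 2, so it stays [s].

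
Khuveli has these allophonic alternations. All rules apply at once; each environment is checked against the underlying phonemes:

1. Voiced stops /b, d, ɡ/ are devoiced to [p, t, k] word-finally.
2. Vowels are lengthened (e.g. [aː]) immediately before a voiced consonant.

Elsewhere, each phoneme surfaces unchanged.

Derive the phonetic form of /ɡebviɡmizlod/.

/ɡ/ — word-initial; rule 1 does not apply here → [ɡ].
/e/ (between /ɡ/ and /b/) occurs before a voiced consonant → [eː] by rule 2.
/b/ (between /e/ and /v/) fails the environment for rule 1, so it stays [b].
/v/ (between /b/ and /i/) is unaffected → [v].
Rule 2 applies to /i/ (between /v/ and /ɡ/: before a voiced consonant) → [iː].
/ɡ/ (between /i/ and /m/): rule 1 targets it, but not word-finally → unchanged [ɡ].
/m/ (between /ɡ/ and /i/): no rule targets it → [m].
Rule 2 applies to /i/ (between /m/ and /z/: before a voiced consonant) → [iː].
/z/ — not in any rule's target class → [z].
/l/ stays [l].
Rule 2 applies to /o/ (between /l/ and /d/: before a voiced consonant) → [oː].
/d/ (word-final): word-finally, so rule 1 applies → [t].

[ɡeːbviːɡmiːzloːt]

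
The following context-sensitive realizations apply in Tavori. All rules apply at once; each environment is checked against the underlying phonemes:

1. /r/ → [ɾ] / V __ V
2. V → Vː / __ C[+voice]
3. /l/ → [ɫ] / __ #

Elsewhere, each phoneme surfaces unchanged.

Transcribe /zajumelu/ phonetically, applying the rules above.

[zaːjuːmeːlu]

/z/ stays [z].
/a/ (between /z/ and /j/) occurs before a voiced consonant → [aː] by rule 2.
/j/ — not in any rule's target class → [j].
/u/ (between /j/ and /m/): before a voiced consonant, so rule 2 applies → [uː].
/m/ stays [m].
/e/ meets the environment for rule 2 (before a voiced consonant) → [eː].
/l/ (between /e/ and /u/) is in the target of rule 3 but the environment (word-finally) is not met → [l].
/u/ — word-final; rule 2 does not apply here → [u].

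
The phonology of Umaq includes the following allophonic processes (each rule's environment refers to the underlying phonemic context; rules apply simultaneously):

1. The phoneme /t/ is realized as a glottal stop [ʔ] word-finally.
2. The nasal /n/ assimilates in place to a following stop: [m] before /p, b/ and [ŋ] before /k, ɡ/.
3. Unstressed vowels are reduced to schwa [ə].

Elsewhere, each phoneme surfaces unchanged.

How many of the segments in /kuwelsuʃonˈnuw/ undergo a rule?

Segments that undergo a rule: /u/ → [ə] (rule 3); /e/ → [ə] (rule 3); /u/ → [ə] (rule 3); /o/ → [ə] (rule 3).
All other segments surface unchanged.

4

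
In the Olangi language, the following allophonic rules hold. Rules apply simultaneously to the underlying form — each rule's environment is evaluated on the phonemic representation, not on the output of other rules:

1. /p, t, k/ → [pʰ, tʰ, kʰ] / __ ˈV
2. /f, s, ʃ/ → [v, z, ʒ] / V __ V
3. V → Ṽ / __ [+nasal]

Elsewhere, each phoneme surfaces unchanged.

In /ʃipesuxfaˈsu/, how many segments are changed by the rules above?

Segments that undergo a rule: /s/ → [z] (rule 2); /s/ → [z] (rule 2).
All other segments surface unchanged.

2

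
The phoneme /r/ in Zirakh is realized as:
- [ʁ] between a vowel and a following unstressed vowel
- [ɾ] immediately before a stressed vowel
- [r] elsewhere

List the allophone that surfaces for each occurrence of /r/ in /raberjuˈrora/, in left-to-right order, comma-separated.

[r], [r], [ɾ], [ʁ]

Occurrence 1 (position 1): no conditioning environment matches → elsewhere allophone [r].
Occurrence 2 (position 5): no conditioning environment matches → elsewhere allophone [r].
Occurrence 3 (position 8): immediately before a stressed vowel → [ɾ].
Occurrence 4 (position 10): between a vowel and a following unstressed vowel → [ʁ].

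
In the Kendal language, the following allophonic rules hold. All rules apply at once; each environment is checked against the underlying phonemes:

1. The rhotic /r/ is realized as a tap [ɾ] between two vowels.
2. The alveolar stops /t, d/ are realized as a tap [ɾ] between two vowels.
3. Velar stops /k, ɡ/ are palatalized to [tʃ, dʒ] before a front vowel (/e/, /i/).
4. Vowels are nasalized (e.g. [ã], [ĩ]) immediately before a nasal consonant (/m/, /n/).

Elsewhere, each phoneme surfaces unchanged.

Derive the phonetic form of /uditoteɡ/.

/u/ (word-initial): rule 4 targets it, but not before a nasal consonant → unchanged [u].
/d/ — between /u/ and /i/, between two vowels — surfaces as [ɾ] (rule 2).
/i/ (between /d/ and /t/) fails the environment for rule 4, so it stays [i].
/t/ (between /i/ and /o/): between two vowels, so rule 2 applies → [ɾ].
/o/ (between /t/ and /t/): rule 4 targets it, but not before a nasal consonant → unchanged [o].
/t/ (between /o/ and /e/): between two vowels, so rule 2 applies → [ɾ].
/e/ — between /t/ and /ɡ/; rule 4 does not apply here → [e].
/ɡ/ — word-final; rule 3 does not apply here → [ɡ].

[uɾiɾoɾeɡ]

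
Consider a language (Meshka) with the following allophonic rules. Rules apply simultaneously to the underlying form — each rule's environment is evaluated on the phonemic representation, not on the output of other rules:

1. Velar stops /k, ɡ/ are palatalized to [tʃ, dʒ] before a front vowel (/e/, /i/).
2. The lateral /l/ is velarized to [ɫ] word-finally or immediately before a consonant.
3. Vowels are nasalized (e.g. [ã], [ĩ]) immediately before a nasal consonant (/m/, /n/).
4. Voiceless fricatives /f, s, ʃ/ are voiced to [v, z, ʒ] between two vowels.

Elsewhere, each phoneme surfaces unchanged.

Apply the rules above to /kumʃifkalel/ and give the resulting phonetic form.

[kũmʃifkaleɫ]

/k/ — word-initial; rule 1 does not apply here → [k].
/u/ — between /k/ and /m/, before a nasal consonant — surfaces as [ũ] (rule 3).
/m/ stays [m].
/ʃ/ (between /m/ and /i/): rule 4 targets it, but not between two vowels → unchanged [ʃ].
/i/ (between /ʃ/ and /f/) is in the target of rule 3 but the environment (before a nasal consonant) is not met → [i].
/f/ — between /i/ and /k/; rule 4 does not apply here → [f].
/k/ (between /f/ and /a/) is in the target of rule 1 but the environment (before a front vowel) is not met → [k].
/a/ (between /k/ and /l/) fails the environment for rule 3, so it stays [a].
/l/ — between /a/ and /e/; rule 2 does not apply here → [l].
/e/ — between /l/ and /l/; rule 3 does not apply here → [e].
/l/ — word-final, word-finally or immediately before a consonant — surfaces as [ɫ] (rule 2).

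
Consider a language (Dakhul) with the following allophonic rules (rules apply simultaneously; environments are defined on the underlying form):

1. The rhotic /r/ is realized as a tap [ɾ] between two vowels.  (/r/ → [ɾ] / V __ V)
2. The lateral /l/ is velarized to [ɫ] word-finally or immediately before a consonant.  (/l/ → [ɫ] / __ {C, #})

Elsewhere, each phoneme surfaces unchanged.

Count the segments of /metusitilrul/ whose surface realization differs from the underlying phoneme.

2

Segments that undergo a rule: /l/ → [ɫ] (rule 2); /l/ → [ɫ] (rule 2).
All other segments surface unchanged.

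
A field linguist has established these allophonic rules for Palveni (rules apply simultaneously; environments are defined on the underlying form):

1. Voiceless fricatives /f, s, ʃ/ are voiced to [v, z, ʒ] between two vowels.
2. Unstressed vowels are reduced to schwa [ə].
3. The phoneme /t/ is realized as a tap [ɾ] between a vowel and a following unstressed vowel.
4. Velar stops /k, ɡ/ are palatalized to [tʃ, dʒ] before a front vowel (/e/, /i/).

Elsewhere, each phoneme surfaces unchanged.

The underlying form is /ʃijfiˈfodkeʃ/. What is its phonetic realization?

[ʃəjfəˈvodtʃəʃ]

/ʃ/ (word-initial) fails the environment for rule 1, so it stays [ʃ].
/i/ meets the environment for rule 2 (in an unstressed syllable) → [ə].
/j/ (between /i/ and /f/) is unaffected → [j].
/f/ — between /j/ and /i/; rule 1 does not apply here → [f].
Rule 2 applies to /i/ (between /f/ and /f/: in an unstressed syllable) → [ə].
Rule 1 applies to /f/ (between /i/ and /o/: between two vowels) → [v].
/o/ (between /f/ and /d/) is in the target of rule 2 but the environment (in an unstressed syllable) is not met → [o].
/d/ (between /o/ and /k/): no rule targets it → [d].
/k/ meets the environment for rule 4 (before a front vowel) → [tʃ].
Rule 2 applies to /e/ (between /k/ and /ʃ/: in an unstressed syllable) → [ə].
/ʃ/ (word-final) fails the environment for rule 1, so it stays [ʃ].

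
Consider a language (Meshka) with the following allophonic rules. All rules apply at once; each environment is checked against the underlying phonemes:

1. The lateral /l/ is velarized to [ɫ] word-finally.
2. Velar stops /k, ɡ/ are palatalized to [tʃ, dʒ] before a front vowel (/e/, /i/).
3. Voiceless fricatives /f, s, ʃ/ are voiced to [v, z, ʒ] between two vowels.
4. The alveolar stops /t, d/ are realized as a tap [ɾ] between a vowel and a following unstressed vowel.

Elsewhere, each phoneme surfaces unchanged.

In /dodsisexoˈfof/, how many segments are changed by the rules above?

Segments that undergo a rule: /s/ → [z] (rule 3); /f/ → [v] (rule 3).
All other segments surface unchanged.

2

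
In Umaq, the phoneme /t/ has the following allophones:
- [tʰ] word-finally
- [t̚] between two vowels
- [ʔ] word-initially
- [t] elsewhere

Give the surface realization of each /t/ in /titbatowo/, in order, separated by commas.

Occurrence 1 (position 1): word-initially → [ʔ].
Occurrence 2 (position 3): no conditioning environment matches → elsewhere allophone [t].
Occurrence 3 (position 6): between two vowels → [t̚].

[ʔ], [t], [t̚]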